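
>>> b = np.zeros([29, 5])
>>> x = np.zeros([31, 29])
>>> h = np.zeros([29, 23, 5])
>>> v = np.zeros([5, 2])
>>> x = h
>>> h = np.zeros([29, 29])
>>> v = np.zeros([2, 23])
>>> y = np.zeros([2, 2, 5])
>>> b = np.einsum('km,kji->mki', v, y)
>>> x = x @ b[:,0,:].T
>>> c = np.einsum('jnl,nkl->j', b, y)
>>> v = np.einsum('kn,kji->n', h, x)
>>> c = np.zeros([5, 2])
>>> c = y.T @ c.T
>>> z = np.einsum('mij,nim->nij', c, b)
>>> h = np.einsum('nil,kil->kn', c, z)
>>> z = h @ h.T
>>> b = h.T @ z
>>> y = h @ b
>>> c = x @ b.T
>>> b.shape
(5, 23)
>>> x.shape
(29, 23, 23)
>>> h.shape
(23, 5)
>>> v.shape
(29,)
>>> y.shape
(23, 23)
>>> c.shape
(29, 23, 5)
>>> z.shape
(23, 23)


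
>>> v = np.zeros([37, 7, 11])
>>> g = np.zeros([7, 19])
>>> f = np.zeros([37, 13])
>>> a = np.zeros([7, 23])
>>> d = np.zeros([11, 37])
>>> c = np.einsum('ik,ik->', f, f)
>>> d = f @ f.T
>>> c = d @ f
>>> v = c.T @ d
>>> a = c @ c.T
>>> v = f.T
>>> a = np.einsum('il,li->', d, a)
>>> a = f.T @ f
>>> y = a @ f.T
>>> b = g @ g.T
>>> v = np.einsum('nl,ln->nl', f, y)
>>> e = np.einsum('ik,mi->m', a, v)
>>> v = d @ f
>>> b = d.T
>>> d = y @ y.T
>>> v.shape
(37, 13)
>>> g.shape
(7, 19)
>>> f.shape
(37, 13)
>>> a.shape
(13, 13)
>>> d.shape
(13, 13)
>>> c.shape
(37, 13)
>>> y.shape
(13, 37)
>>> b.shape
(37, 37)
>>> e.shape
(37,)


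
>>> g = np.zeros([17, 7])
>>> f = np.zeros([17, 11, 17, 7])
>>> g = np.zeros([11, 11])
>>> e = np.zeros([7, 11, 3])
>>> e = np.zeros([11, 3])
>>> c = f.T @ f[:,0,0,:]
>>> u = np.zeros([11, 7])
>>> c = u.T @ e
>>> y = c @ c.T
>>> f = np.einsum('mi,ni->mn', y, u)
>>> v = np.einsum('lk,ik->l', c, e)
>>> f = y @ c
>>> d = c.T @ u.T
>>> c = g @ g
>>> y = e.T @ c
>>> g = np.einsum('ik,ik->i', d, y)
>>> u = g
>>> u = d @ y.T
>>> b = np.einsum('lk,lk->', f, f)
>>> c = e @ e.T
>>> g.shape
(3,)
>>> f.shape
(7, 3)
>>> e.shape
(11, 3)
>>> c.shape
(11, 11)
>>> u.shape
(3, 3)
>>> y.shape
(3, 11)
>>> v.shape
(7,)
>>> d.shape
(3, 11)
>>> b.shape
()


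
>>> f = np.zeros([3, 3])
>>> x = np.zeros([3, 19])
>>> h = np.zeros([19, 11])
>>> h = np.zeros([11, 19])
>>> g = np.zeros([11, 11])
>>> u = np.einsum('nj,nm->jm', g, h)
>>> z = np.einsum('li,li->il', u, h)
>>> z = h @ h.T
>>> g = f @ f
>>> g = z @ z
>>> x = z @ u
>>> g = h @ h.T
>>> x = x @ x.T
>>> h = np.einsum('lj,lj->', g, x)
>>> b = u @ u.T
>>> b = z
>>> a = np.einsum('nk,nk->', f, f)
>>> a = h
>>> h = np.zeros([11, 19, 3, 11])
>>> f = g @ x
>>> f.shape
(11, 11)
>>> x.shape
(11, 11)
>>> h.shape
(11, 19, 3, 11)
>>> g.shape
(11, 11)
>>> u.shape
(11, 19)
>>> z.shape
(11, 11)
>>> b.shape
(11, 11)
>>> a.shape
()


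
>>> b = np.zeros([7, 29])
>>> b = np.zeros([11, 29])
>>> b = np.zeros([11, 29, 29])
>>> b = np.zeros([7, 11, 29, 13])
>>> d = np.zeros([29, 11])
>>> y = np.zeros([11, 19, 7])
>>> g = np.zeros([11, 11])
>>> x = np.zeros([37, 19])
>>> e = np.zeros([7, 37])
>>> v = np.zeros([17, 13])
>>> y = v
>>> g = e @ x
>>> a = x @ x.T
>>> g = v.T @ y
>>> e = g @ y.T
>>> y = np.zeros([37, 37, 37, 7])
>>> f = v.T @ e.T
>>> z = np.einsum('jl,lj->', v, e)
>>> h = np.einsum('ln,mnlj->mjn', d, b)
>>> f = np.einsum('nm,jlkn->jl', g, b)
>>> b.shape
(7, 11, 29, 13)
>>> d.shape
(29, 11)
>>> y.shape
(37, 37, 37, 7)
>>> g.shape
(13, 13)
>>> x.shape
(37, 19)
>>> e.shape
(13, 17)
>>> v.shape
(17, 13)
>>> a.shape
(37, 37)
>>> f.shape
(7, 11)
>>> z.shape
()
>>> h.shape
(7, 13, 11)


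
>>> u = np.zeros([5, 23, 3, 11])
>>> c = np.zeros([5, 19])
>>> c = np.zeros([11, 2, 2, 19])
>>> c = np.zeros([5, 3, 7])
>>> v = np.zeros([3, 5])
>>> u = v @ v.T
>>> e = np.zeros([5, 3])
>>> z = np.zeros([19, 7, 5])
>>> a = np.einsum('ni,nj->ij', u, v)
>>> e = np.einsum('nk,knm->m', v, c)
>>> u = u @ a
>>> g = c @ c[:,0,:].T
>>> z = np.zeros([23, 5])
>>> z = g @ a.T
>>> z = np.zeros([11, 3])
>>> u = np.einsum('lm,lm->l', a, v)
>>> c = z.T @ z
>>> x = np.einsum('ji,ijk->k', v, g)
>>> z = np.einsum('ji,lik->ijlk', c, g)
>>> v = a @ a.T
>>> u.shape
(3,)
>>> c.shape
(3, 3)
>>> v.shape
(3, 3)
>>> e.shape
(7,)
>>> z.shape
(3, 3, 5, 5)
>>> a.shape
(3, 5)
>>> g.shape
(5, 3, 5)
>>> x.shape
(5,)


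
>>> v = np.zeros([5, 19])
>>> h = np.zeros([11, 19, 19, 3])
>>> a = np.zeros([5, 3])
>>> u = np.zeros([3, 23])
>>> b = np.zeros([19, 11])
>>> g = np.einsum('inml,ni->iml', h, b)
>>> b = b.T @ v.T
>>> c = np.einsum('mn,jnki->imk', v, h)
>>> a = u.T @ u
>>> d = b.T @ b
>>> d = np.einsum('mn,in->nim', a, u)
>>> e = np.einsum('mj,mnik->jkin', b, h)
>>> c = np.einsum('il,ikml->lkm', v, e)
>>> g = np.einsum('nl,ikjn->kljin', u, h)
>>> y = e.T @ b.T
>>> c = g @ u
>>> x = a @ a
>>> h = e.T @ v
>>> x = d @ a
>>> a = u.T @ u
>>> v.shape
(5, 19)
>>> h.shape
(19, 19, 3, 19)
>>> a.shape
(23, 23)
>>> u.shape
(3, 23)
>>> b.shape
(11, 5)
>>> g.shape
(19, 23, 19, 11, 3)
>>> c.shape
(19, 23, 19, 11, 23)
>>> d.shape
(23, 3, 23)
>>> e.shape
(5, 3, 19, 19)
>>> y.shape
(19, 19, 3, 11)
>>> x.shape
(23, 3, 23)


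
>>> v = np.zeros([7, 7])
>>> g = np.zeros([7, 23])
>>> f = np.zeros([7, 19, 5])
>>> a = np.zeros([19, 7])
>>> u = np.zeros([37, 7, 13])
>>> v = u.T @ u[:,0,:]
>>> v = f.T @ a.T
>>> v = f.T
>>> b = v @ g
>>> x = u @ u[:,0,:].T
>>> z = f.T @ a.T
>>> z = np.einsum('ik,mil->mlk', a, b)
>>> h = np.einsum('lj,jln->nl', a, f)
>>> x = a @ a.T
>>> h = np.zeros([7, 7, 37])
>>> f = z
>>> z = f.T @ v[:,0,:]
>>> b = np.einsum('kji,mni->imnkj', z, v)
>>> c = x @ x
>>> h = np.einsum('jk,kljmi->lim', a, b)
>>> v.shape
(5, 19, 7)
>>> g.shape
(7, 23)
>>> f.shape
(5, 23, 7)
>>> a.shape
(19, 7)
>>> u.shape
(37, 7, 13)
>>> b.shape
(7, 5, 19, 7, 23)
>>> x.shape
(19, 19)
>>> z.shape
(7, 23, 7)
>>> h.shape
(5, 23, 7)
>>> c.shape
(19, 19)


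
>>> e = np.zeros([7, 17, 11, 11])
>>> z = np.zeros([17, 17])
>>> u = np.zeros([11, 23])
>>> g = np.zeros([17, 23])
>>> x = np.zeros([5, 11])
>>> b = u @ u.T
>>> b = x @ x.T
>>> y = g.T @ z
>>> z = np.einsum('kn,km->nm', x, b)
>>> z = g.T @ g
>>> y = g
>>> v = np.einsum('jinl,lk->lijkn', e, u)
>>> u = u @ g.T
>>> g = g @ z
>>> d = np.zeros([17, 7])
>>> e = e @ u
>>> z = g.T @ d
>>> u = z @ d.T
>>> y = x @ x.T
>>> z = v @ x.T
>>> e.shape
(7, 17, 11, 17)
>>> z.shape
(11, 17, 7, 23, 5)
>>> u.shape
(23, 17)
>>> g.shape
(17, 23)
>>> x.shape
(5, 11)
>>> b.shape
(5, 5)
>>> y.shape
(5, 5)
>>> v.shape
(11, 17, 7, 23, 11)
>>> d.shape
(17, 7)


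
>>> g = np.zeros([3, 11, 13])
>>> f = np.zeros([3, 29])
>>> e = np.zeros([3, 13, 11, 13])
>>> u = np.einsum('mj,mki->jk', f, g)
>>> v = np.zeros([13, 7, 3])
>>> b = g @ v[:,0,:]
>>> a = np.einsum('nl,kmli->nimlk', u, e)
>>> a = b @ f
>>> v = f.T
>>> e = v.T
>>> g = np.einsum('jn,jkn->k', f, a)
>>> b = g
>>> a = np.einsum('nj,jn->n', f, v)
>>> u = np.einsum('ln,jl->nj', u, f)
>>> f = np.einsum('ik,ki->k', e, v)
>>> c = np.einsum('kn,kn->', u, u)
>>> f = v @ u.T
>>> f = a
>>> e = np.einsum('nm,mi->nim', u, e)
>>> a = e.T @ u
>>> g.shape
(11,)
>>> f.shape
(3,)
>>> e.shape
(11, 29, 3)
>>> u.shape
(11, 3)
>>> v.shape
(29, 3)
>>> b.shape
(11,)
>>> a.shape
(3, 29, 3)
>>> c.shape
()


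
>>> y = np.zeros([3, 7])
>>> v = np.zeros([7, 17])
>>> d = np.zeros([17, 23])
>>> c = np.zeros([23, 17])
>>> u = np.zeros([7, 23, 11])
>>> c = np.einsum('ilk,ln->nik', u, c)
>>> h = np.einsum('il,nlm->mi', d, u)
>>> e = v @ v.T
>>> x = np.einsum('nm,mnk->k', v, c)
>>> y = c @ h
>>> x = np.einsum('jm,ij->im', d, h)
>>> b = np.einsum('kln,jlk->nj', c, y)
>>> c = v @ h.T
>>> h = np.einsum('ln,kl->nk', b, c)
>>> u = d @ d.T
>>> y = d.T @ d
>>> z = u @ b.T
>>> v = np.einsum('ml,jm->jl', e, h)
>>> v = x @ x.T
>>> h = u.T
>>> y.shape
(23, 23)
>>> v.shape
(11, 11)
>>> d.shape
(17, 23)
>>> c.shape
(7, 11)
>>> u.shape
(17, 17)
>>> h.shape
(17, 17)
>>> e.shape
(7, 7)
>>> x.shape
(11, 23)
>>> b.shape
(11, 17)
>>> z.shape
(17, 11)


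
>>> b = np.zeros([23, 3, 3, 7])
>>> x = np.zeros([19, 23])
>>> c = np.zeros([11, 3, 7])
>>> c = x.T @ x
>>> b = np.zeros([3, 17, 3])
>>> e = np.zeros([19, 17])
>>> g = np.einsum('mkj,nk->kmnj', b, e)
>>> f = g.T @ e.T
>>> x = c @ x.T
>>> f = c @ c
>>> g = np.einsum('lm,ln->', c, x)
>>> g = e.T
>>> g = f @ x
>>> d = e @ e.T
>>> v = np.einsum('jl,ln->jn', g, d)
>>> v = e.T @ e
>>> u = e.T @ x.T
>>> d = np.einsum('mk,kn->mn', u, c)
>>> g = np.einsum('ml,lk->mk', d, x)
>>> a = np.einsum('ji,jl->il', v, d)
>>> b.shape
(3, 17, 3)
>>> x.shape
(23, 19)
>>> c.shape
(23, 23)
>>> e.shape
(19, 17)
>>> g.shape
(17, 19)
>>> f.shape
(23, 23)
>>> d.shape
(17, 23)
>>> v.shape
(17, 17)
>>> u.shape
(17, 23)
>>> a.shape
(17, 23)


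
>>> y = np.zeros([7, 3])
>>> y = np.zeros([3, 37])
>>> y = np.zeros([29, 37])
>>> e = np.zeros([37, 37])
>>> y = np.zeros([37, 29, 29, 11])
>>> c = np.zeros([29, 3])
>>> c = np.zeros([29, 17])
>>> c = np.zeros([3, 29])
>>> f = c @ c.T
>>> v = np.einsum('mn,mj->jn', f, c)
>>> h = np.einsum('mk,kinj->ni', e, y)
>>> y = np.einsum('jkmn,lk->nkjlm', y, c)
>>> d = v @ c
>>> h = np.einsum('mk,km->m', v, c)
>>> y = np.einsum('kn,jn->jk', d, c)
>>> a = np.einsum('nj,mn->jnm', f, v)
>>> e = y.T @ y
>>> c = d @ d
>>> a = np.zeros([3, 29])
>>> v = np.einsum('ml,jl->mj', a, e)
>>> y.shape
(3, 29)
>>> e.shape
(29, 29)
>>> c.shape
(29, 29)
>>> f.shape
(3, 3)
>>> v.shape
(3, 29)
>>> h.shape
(29,)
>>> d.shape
(29, 29)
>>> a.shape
(3, 29)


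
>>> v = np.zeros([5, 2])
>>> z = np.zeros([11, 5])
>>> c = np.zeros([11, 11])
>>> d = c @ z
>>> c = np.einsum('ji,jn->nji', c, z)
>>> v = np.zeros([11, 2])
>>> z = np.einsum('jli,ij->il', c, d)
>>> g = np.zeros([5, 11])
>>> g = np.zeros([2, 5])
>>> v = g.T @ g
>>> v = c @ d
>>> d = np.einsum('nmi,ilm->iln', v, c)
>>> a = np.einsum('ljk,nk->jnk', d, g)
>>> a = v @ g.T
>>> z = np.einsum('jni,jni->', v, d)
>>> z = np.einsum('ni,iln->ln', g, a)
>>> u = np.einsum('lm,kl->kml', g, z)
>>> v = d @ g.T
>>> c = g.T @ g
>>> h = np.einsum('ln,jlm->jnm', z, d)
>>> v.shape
(5, 11, 2)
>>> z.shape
(11, 2)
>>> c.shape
(5, 5)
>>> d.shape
(5, 11, 5)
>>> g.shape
(2, 5)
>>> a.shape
(5, 11, 2)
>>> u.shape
(11, 5, 2)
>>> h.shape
(5, 2, 5)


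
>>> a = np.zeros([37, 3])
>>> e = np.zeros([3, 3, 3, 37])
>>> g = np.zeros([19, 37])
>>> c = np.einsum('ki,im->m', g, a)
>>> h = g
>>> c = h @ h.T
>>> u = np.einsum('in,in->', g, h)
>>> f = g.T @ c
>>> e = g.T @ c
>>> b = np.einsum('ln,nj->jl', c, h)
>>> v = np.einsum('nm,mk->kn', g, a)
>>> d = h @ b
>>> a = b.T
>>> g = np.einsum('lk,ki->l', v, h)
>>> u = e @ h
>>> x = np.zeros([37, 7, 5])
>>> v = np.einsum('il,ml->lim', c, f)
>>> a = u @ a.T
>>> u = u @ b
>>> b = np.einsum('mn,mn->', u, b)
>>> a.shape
(37, 19)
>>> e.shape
(37, 19)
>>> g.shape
(3,)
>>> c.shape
(19, 19)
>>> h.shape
(19, 37)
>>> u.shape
(37, 19)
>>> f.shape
(37, 19)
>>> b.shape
()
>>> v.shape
(19, 19, 37)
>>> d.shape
(19, 19)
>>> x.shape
(37, 7, 5)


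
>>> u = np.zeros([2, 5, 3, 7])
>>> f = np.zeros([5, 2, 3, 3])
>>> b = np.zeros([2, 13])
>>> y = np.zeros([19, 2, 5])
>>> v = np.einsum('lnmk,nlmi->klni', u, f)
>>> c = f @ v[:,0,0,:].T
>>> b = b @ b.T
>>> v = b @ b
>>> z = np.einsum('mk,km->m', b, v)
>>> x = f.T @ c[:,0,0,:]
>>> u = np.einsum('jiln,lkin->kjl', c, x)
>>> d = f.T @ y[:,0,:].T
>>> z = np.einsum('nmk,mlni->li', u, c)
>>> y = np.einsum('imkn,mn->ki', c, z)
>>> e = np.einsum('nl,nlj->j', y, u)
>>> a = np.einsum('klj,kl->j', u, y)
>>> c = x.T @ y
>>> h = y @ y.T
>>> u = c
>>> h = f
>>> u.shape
(7, 2, 3, 5)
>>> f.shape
(5, 2, 3, 3)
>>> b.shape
(2, 2)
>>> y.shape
(3, 5)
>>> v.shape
(2, 2)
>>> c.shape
(7, 2, 3, 5)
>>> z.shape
(2, 7)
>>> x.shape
(3, 3, 2, 7)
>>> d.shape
(3, 3, 2, 19)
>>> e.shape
(3,)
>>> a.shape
(3,)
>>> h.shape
(5, 2, 3, 3)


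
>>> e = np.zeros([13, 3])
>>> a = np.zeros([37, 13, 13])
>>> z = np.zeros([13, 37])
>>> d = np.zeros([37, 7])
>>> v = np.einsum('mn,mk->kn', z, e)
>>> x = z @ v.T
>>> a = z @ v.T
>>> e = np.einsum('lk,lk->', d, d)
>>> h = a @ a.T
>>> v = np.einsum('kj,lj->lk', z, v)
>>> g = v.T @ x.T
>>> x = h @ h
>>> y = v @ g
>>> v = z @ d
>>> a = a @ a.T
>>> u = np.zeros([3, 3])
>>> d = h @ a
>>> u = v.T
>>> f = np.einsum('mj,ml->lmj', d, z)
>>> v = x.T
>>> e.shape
()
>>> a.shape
(13, 13)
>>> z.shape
(13, 37)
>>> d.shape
(13, 13)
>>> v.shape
(13, 13)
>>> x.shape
(13, 13)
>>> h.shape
(13, 13)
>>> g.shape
(13, 13)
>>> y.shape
(3, 13)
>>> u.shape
(7, 13)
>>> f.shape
(37, 13, 13)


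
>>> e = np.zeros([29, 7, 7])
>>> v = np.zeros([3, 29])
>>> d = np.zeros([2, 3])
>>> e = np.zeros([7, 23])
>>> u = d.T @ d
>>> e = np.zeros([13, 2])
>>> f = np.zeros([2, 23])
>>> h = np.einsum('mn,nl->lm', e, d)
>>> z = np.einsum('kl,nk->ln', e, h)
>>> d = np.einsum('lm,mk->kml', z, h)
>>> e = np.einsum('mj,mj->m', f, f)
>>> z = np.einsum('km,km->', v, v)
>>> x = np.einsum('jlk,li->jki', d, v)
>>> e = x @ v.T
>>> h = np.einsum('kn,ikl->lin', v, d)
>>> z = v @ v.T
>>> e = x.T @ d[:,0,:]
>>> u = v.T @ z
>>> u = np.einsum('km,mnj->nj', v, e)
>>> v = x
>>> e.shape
(29, 2, 2)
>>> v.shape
(13, 2, 29)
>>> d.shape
(13, 3, 2)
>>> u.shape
(2, 2)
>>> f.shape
(2, 23)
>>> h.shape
(2, 13, 29)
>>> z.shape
(3, 3)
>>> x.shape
(13, 2, 29)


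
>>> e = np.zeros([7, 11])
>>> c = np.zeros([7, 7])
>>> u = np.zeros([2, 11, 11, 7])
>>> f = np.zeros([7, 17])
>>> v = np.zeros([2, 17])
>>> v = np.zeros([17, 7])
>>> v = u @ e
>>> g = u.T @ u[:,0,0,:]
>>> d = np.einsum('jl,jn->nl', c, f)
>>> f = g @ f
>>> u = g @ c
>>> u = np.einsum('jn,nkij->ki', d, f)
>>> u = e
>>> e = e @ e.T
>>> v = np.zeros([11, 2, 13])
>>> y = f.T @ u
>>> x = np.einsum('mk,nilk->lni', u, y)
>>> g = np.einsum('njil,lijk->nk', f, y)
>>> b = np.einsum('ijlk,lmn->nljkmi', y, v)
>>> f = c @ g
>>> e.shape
(7, 7)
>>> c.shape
(7, 7)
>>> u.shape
(7, 11)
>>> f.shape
(7, 11)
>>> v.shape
(11, 2, 13)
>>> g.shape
(7, 11)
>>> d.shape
(17, 7)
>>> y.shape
(17, 11, 11, 11)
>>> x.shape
(11, 17, 11)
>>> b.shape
(13, 11, 11, 11, 2, 17)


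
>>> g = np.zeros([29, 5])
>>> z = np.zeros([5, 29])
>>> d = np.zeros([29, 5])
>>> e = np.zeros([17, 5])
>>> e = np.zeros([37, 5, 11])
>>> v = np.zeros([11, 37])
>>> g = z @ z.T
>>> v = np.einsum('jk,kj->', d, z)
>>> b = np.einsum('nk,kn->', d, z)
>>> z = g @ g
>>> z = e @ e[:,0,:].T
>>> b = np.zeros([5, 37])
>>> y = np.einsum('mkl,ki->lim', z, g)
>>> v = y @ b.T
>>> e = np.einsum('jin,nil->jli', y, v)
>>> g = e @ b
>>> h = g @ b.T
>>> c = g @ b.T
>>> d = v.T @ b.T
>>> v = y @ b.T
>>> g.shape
(37, 5, 37)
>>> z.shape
(37, 5, 37)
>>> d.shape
(5, 5, 5)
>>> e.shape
(37, 5, 5)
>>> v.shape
(37, 5, 5)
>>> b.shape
(5, 37)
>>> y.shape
(37, 5, 37)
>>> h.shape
(37, 5, 5)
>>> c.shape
(37, 5, 5)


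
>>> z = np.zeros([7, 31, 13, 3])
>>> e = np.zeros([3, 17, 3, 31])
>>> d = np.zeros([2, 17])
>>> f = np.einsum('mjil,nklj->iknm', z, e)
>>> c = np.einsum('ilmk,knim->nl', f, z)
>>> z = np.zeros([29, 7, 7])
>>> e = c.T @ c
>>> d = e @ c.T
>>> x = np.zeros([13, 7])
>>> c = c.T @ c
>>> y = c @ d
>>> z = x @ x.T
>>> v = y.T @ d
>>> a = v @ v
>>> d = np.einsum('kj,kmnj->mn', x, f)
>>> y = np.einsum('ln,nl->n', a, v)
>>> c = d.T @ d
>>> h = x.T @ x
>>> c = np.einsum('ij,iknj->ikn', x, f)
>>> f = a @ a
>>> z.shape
(13, 13)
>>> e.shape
(17, 17)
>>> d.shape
(17, 3)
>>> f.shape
(31, 31)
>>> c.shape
(13, 17, 3)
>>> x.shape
(13, 7)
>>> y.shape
(31,)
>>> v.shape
(31, 31)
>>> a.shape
(31, 31)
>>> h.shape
(7, 7)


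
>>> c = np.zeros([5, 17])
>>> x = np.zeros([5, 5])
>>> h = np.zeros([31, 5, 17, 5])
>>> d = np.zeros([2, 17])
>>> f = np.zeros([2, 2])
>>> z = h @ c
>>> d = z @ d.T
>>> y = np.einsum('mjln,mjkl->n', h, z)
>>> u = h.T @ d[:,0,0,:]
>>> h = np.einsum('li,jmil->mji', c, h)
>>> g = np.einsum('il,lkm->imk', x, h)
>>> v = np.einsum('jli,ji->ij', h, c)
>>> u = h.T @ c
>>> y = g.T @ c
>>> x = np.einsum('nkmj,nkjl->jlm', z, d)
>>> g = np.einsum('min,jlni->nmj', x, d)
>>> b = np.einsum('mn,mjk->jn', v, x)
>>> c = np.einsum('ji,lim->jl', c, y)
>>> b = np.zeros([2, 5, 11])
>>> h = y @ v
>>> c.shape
(5, 31)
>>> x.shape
(17, 2, 17)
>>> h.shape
(31, 17, 5)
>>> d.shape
(31, 5, 17, 2)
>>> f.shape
(2, 2)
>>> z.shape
(31, 5, 17, 17)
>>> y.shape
(31, 17, 17)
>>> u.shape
(17, 31, 17)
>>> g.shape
(17, 17, 31)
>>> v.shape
(17, 5)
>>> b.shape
(2, 5, 11)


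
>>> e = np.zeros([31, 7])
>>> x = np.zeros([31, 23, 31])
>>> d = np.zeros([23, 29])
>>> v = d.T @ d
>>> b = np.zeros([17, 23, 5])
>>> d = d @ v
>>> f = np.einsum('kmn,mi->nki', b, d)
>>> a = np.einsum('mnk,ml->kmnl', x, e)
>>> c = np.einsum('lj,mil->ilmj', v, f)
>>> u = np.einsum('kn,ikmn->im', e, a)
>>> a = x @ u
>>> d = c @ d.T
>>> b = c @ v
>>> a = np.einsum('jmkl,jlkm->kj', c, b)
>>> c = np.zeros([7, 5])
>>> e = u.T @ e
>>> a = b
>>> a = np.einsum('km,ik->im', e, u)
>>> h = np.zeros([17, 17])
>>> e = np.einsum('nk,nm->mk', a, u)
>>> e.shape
(23, 7)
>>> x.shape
(31, 23, 31)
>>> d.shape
(17, 29, 5, 23)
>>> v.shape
(29, 29)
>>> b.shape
(17, 29, 5, 29)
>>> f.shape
(5, 17, 29)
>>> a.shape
(31, 7)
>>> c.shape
(7, 5)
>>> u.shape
(31, 23)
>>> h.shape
(17, 17)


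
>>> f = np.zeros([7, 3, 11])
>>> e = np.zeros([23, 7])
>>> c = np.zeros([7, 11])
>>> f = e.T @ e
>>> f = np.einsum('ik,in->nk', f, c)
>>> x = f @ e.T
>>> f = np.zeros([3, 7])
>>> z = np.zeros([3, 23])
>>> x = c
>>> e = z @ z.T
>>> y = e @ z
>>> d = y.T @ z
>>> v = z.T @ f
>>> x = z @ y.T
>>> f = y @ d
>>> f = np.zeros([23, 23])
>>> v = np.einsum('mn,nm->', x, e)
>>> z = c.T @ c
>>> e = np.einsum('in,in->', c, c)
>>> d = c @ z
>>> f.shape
(23, 23)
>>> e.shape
()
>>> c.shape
(7, 11)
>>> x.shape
(3, 3)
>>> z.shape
(11, 11)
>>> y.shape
(3, 23)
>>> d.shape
(7, 11)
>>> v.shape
()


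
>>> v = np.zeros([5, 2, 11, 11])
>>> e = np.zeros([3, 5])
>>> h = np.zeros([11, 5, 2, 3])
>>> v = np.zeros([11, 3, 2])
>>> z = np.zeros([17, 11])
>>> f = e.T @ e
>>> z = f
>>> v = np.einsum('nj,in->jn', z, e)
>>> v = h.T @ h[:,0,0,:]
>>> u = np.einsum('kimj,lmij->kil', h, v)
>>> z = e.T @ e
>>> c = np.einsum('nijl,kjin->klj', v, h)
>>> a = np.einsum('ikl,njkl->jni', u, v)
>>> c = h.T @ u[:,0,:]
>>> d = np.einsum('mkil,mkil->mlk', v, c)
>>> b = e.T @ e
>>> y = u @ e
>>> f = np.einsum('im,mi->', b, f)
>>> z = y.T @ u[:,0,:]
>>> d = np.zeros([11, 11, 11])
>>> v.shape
(3, 2, 5, 3)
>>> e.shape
(3, 5)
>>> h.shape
(11, 5, 2, 3)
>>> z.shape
(5, 5, 3)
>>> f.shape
()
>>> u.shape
(11, 5, 3)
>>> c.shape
(3, 2, 5, 3)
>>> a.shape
(2, 3, 11)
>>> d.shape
(11, 11, 11)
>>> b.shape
(5, 5)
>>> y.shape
(11, 5, 5)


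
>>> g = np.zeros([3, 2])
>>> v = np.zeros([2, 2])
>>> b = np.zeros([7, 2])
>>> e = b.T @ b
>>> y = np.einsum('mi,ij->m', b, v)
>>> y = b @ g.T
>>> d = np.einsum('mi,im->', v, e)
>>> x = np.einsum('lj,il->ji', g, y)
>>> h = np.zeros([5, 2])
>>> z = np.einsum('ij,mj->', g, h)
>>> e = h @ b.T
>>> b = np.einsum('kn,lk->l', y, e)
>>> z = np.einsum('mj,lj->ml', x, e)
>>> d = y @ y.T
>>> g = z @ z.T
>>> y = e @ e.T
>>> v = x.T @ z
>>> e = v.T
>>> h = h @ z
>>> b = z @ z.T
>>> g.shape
(2, 2)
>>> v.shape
(7, 5)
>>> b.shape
(2, 2)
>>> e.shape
(5, 7)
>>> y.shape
(5, 5)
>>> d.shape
(7, 7)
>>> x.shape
(2, 7)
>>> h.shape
(5, 5)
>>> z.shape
(2, 5)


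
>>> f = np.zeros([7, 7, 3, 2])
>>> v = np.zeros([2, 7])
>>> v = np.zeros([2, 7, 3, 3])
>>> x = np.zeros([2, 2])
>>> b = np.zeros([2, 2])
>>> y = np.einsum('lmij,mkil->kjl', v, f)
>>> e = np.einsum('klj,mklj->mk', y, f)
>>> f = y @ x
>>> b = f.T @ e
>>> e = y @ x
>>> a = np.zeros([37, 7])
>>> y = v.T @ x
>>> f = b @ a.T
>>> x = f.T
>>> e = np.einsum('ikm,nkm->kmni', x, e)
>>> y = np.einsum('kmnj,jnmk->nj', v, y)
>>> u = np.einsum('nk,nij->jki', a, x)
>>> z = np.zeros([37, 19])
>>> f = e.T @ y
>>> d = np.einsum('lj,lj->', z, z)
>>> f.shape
(37, 7, 2, 3)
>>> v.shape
(2, 7, 3, 3)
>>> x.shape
(37, 3, 2)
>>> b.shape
(2, 3, 7)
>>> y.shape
(3, 3)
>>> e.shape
(3, 2, 7, 37)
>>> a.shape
(37, 7)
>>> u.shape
(2, 7, 3)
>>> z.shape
(37, 19)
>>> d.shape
()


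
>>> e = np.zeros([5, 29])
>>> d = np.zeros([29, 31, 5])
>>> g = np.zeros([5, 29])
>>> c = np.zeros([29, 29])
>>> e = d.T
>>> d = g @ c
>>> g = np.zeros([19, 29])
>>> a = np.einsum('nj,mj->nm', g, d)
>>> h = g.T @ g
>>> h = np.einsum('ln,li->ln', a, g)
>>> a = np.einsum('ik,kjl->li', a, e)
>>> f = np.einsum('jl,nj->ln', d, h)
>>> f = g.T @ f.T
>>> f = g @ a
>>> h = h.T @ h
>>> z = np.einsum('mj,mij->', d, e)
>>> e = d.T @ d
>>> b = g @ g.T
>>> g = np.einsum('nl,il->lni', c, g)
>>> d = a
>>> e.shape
(29, 29)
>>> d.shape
(29, 19)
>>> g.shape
(29, 29, 19)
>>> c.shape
(29, 29)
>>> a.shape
(29, 19)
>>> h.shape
(5, 5)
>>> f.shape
(19, 19)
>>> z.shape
()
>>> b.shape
(19, 19)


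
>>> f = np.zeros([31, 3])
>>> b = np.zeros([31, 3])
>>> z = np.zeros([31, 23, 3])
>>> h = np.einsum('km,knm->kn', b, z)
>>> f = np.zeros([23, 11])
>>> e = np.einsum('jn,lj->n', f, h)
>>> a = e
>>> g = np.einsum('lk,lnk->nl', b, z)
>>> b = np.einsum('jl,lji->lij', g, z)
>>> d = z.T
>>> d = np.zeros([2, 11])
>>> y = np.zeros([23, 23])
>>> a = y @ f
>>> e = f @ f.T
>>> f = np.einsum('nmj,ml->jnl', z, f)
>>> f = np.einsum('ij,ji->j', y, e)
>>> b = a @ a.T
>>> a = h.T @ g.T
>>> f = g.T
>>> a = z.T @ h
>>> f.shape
(31, 23)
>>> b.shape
(23, 23)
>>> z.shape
(31, 23, 3)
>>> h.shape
(31, 23)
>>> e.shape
(23, 23)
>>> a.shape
(3, 23, 23)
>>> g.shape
(23, 31)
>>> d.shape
(2, 11)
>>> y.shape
(23, 23)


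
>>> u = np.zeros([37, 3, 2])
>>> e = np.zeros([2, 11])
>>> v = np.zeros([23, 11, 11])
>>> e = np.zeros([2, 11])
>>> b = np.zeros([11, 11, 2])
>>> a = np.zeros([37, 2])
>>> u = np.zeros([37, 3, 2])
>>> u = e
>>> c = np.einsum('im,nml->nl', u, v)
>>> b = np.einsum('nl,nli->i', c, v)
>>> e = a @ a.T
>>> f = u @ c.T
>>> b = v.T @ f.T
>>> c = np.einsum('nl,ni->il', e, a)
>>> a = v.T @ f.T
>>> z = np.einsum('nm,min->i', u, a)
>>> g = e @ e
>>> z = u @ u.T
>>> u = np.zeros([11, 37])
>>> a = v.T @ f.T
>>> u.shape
(11, 37)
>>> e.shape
(37, 37)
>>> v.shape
(23, 11, 11)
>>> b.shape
(11, 11, 2)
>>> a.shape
(11, 11, 2)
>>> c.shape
(2, 37)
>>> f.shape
(2, 23)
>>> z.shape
(2, 2)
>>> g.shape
(37, 37)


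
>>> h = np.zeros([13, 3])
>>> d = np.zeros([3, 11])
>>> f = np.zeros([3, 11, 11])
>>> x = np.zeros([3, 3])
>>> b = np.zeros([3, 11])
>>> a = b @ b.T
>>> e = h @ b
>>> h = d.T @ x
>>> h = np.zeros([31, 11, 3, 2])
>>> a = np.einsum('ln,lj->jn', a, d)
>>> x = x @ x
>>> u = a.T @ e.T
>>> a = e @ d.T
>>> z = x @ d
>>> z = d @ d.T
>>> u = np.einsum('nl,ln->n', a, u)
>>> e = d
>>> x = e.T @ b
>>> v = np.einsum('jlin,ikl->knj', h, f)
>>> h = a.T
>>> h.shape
(3, 13)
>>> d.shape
(3, 11)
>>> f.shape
(3, 11, 11)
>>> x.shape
(11, 11)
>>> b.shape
(3, 11)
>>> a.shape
(13, 3)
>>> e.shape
(3, 11)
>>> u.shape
(13,)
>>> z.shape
(3, 3)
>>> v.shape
(11, 2, 31)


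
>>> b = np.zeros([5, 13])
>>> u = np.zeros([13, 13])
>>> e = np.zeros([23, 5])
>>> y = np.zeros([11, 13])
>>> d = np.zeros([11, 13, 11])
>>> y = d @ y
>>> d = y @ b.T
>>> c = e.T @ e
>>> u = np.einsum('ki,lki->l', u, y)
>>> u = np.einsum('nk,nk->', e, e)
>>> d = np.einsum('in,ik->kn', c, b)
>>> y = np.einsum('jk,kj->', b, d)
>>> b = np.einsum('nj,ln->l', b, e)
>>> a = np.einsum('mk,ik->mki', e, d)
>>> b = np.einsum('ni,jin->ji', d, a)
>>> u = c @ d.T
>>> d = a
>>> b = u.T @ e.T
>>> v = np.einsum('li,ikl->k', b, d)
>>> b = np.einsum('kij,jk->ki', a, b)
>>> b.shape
(23, 5)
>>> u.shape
(5, 13)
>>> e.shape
(23, 5)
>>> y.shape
()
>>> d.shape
(23, 5, 13)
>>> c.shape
(5, 5)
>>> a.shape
(23, 5, 13)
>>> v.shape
(5,)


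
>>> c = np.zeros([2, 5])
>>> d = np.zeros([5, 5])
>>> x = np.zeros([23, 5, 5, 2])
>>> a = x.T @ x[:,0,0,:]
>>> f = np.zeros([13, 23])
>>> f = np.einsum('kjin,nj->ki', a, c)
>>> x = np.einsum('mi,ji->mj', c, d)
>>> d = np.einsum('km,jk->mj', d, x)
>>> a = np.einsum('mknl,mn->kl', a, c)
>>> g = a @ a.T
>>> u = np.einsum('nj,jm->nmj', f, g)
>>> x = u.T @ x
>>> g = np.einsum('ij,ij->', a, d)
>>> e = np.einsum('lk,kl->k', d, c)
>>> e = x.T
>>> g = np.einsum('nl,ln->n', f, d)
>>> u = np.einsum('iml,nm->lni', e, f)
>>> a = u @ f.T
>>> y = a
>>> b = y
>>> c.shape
(2, 5)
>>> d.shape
(5, 2)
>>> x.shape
(5, 5, 5)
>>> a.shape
(5, 2, 2)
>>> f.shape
(2, 5)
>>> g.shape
(2,)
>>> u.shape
(5, 2, 5)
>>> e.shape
(5, 5, 5)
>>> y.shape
(5, 2, 2)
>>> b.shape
(5, 2, 2)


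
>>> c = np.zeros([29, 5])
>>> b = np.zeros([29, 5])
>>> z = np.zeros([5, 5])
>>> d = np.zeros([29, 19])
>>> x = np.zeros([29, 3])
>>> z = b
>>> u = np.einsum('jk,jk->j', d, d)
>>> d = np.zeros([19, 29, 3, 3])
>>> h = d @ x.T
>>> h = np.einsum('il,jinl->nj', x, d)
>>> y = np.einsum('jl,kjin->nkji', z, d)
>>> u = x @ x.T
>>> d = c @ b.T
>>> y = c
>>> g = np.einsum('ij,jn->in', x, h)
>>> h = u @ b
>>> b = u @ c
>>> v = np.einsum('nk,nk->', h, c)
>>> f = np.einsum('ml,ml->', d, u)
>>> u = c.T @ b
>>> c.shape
(29, 5)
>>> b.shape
(29, 5)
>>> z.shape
(29, 5)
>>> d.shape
(29, 29)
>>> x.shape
(29, 3)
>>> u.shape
(5, 5)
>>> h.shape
(29, 5)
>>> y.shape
(29, 5)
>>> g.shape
(29, 19)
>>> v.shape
()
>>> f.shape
()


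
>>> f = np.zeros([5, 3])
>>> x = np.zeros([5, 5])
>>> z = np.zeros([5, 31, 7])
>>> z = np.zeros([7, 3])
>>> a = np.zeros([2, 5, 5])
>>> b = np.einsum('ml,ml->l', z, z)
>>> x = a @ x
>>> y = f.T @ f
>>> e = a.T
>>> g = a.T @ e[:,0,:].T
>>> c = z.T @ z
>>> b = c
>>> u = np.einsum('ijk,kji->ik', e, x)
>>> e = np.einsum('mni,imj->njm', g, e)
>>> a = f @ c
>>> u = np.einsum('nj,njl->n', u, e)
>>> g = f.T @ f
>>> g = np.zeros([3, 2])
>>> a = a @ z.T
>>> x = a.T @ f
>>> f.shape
(5, 3)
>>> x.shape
(7, 3)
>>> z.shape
(7, 3)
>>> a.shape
(5, 7)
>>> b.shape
(3, 3)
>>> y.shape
(3, 3)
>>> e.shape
(5, 2, 5)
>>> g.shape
(3, 2)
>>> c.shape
(3, 3)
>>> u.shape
(5,)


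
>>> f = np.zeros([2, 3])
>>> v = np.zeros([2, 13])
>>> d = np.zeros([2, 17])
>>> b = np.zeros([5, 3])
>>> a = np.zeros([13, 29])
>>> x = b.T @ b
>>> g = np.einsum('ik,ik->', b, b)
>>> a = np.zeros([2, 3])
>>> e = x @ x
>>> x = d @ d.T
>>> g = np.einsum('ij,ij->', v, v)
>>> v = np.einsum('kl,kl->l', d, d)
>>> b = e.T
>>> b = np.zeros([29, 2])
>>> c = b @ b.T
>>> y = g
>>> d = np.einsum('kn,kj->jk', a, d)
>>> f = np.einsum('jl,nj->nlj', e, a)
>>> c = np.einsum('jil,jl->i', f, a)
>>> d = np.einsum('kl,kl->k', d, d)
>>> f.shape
(2, 3, 3)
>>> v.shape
(17,)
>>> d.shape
(17,)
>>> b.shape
(29, 2)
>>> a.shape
(2, 3)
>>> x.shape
(2, 2)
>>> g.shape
()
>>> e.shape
(3, 3)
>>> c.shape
(3,)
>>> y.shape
()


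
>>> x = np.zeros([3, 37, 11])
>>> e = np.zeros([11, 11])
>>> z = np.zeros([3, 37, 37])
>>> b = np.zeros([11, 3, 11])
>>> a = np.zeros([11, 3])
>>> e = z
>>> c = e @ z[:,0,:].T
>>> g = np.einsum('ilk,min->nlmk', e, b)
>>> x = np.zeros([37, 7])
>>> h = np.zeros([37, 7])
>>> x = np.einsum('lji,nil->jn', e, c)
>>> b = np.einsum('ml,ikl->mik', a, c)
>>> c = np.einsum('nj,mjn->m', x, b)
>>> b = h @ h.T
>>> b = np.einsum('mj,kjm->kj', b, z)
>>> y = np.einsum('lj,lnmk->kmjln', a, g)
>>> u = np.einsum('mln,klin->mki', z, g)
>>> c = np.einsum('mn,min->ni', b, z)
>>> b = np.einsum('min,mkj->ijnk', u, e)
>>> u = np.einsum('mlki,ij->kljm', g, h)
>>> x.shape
(37, 3)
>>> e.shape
(3, 37, 37)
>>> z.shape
(3, 37, 37)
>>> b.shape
(11, 37, 11, 37)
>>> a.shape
(11, 3)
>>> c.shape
(37, 37)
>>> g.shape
(11, 37, 11, 37)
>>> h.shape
(37, 7)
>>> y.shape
(37, 11, 3, 11, 37)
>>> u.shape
(11, 37, 7, 11)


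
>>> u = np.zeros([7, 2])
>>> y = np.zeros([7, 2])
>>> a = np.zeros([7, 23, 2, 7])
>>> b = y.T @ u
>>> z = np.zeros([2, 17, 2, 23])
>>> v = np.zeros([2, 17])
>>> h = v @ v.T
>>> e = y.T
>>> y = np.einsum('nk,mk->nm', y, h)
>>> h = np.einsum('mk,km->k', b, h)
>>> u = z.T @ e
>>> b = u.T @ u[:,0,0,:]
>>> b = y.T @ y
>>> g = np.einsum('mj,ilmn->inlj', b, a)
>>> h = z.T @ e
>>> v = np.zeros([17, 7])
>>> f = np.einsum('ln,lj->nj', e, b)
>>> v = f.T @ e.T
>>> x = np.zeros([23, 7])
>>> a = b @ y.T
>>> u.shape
(23, 2, 17, 7)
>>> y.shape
(7, 2)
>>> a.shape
(2, 7)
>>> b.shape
(2, 2)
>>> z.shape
(2, 17, 2, 23)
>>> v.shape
(2, 2)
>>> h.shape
(23, 2, 17, 7)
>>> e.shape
(2, 7)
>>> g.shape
(7, 7, 23, 2)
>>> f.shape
(7, 2)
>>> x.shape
(23, 7)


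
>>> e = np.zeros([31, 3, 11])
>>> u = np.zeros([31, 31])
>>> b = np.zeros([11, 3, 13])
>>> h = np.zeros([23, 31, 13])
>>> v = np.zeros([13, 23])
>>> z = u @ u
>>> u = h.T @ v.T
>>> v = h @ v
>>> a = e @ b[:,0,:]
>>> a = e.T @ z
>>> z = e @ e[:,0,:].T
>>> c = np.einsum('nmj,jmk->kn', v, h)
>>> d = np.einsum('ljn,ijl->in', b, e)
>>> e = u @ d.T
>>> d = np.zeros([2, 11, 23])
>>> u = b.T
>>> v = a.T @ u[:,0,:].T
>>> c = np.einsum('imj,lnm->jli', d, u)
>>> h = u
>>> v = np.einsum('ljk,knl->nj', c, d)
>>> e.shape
(13, 31, 31)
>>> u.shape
(13, 3, 11)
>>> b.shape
(11, 3, 13)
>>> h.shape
(13, 3, 11)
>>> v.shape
(11, 13)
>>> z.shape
(31, 3, 31)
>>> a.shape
(11, 3, 31)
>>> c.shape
(23, 13, 2)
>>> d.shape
(2, 11, 23)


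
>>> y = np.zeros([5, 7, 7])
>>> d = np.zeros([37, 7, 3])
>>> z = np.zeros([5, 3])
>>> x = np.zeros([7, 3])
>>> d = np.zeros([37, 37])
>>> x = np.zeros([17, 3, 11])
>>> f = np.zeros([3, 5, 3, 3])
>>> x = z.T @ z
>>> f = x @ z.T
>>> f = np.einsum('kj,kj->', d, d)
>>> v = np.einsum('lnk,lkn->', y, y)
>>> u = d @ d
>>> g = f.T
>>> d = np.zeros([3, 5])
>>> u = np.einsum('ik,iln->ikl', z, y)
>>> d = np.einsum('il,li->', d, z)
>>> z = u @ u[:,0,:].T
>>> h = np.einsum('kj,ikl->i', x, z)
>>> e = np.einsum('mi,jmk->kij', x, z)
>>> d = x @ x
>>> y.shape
(5, 7, 7)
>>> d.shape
(3, 3)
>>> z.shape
(5, 3, 5)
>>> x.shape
(3, 3)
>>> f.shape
()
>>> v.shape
()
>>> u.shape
(5, 3, 7)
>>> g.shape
()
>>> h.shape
(5,)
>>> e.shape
(5, 3, 5)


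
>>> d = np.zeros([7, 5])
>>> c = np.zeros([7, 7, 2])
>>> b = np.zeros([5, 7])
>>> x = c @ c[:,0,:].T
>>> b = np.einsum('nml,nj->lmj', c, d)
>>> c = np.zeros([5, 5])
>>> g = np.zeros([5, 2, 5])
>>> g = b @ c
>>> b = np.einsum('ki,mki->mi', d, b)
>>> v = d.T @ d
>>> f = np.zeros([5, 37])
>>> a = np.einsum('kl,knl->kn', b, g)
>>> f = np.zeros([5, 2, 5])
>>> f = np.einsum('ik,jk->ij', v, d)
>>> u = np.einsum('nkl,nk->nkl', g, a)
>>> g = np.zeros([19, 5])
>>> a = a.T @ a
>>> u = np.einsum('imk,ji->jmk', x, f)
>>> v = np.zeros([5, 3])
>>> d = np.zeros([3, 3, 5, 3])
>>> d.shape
(3, 3, 5, 3)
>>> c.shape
(5, 5)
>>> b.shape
(2, 5)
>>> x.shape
(7, 7, 7)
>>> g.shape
(19, 5)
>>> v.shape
(5, 3)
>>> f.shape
(5, 7)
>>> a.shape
(7, 7)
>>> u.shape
(5, 7, 7)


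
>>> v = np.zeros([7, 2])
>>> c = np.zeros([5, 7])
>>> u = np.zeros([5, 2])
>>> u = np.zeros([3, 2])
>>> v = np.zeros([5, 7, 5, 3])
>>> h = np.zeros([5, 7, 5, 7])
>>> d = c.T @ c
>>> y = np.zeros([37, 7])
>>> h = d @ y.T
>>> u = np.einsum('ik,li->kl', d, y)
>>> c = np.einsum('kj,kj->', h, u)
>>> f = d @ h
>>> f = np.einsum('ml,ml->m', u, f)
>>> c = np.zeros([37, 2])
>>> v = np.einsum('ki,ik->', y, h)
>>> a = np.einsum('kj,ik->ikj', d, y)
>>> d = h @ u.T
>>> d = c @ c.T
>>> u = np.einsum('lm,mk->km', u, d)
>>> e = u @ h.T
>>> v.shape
()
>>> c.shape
(37, 2)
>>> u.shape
(37, 37)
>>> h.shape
(7, 37)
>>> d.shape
(37, 37)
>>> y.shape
(37, 7)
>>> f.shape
(7,)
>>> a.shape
(37, 7, 7)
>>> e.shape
(37, 7)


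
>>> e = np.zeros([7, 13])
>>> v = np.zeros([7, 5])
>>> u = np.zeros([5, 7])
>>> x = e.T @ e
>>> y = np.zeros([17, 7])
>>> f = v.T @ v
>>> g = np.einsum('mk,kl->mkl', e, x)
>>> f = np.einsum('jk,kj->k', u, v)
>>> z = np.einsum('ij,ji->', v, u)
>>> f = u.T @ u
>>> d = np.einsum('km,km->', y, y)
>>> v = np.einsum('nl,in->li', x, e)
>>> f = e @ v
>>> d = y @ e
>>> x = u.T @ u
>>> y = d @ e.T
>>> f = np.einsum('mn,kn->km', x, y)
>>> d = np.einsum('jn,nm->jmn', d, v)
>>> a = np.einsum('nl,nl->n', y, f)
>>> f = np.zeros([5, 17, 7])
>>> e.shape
(7, 13)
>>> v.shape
(13, 7)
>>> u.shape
(5, 7)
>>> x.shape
(7, 7)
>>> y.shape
(17, 7)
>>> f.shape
(5, 17, 7)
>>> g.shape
(7, 13, 13)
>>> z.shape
()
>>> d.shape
(17, 7, 13)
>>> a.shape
(17,)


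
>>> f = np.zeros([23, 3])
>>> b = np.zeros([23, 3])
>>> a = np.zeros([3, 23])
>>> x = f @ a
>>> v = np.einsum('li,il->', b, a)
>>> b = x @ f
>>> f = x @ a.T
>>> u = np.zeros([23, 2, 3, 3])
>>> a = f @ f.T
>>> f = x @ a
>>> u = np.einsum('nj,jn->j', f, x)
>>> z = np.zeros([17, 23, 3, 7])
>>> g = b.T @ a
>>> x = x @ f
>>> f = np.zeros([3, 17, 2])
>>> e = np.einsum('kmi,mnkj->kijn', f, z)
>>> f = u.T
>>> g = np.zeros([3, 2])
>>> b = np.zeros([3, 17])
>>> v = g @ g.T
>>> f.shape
(23,)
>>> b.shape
(3, 17)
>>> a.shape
(23, 23)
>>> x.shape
(23, 23)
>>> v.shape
(3, 3)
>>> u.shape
(23,)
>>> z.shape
(17, 23, 3, 7)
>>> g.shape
(3, 2)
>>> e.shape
(3, 2, 7, 23)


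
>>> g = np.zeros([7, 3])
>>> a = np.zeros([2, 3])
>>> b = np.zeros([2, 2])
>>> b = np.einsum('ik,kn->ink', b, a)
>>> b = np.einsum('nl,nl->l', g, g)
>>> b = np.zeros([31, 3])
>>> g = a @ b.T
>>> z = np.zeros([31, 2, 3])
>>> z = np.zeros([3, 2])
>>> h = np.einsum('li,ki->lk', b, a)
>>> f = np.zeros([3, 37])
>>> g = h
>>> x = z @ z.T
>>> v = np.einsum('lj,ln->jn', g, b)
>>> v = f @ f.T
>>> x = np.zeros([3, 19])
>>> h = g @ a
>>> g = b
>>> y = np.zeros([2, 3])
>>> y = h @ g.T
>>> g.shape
(31, 3)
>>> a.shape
(2, 3)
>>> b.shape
(31, 3)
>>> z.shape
(3, 2)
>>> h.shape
(31, 3)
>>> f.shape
(3, 37)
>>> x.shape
(3, 19)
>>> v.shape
(3, 3)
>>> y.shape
(31, 31)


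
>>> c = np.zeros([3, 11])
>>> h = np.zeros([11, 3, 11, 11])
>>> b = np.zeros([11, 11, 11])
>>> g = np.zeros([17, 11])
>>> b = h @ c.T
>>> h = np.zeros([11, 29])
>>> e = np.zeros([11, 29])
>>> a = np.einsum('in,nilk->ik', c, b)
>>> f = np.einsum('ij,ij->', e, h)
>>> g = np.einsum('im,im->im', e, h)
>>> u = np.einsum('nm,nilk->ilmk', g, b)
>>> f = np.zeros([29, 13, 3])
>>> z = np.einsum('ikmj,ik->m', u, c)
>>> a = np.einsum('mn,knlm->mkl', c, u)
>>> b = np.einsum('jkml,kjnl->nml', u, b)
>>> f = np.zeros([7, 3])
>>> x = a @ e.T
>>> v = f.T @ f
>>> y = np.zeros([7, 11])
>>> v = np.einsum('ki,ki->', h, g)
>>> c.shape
(3, 11)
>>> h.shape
(11, 29)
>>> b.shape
(11, 29, 3)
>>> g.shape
(11, 29)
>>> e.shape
(11, 29)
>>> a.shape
(3, 3, 29)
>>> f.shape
(7, 3)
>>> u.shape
(3, 11, 29, 3)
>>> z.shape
(29,)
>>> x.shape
(3, 3, 11)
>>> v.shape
()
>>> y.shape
(7, 11)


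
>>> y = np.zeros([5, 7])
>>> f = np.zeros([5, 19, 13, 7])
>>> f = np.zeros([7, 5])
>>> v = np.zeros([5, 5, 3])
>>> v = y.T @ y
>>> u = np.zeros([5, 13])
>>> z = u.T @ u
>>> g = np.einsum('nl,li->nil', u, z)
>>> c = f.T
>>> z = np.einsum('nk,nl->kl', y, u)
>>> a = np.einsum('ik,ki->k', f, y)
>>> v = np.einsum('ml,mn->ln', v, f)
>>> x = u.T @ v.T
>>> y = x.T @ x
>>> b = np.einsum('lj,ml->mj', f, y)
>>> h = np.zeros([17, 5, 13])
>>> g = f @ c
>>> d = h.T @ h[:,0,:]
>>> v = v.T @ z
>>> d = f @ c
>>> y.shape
(7, 7)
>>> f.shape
(7, 5)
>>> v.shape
(5, 13)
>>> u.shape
(5, 13)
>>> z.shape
(7, 13)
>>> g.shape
(7, 7)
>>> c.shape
(5, 7)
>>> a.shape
(5,)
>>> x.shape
(13, 7)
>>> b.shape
(7, 5)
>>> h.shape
(17, 5, 13)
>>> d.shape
(7, 7)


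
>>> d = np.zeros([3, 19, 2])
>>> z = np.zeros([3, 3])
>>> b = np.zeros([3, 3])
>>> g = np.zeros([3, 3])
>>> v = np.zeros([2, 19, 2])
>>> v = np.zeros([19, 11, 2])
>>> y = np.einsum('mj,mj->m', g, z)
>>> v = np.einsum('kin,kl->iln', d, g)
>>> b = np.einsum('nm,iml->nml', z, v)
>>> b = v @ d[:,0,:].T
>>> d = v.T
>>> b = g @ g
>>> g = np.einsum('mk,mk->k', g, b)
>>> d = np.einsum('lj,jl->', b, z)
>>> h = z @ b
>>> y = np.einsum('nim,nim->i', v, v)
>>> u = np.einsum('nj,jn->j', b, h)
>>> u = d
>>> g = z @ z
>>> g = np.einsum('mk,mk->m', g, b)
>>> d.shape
()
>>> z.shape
(3, 3)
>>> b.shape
(3, 3)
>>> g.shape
(3,)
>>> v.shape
(19, 3, 2)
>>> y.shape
(3,)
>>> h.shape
(3, 3)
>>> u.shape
()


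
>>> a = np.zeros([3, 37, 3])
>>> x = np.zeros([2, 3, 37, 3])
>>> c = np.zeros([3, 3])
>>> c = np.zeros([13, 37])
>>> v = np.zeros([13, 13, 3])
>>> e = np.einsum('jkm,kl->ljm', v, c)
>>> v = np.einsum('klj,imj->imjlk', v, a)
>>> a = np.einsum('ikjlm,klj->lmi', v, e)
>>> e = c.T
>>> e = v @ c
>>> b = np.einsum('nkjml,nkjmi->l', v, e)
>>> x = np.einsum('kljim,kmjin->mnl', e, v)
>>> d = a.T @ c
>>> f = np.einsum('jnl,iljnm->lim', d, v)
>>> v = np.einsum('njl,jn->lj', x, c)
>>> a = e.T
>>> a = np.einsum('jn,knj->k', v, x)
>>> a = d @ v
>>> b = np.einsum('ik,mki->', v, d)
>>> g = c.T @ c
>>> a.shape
(3, 13, 13)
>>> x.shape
(37, 13, 37)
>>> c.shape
(13, 37)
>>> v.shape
(37, 13)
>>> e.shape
(3, 37, 3, 13, 37)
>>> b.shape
()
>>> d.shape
(3, 13, 37)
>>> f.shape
(37, 3, 13)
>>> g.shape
(37, 37)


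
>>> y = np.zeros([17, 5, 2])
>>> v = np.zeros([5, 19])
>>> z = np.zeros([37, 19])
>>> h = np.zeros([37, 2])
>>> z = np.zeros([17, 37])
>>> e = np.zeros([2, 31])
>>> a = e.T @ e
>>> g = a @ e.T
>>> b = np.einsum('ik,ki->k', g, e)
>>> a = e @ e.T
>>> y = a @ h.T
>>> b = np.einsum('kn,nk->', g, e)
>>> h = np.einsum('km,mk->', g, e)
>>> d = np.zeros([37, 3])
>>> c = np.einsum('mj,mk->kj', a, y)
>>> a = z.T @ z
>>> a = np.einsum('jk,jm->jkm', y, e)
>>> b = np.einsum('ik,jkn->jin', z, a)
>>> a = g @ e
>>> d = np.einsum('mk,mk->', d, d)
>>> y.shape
(2, 37)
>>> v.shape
(5, 19)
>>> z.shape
(17, 37)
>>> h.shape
()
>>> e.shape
(2, 31)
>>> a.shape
(31, 31)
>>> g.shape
(31, 2)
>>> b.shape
(2, 17, 31)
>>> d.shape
()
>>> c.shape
(37, 2)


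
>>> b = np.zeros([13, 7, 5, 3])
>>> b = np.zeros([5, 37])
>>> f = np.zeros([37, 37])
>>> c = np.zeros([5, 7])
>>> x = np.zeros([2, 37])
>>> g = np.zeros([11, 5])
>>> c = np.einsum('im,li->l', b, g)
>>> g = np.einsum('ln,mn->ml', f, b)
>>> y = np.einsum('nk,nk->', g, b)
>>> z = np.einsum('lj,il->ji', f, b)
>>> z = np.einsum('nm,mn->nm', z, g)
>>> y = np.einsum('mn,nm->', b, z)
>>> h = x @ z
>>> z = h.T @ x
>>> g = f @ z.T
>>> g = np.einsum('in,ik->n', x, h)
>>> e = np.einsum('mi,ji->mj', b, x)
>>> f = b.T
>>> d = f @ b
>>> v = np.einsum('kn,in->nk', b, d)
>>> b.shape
(5, 37)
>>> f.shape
(37, 5)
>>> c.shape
(11,)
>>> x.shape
(2, 37)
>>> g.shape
(37,)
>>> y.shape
()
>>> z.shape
(5, 37)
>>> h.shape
(2, 5)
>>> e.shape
(5, 2)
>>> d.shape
(37, 37)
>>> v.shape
(37, 5)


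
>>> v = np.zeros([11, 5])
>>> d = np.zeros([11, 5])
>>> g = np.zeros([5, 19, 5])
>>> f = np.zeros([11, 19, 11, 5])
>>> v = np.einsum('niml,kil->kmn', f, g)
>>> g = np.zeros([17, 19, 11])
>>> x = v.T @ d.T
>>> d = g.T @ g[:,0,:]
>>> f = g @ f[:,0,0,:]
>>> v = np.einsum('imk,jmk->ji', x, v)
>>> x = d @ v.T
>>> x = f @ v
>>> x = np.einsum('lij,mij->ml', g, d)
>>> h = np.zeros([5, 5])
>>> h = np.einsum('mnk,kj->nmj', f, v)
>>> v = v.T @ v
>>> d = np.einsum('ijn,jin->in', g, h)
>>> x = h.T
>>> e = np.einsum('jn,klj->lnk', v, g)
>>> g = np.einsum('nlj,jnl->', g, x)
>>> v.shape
(11, 11)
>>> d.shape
(17, 11)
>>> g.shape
()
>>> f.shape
(17, 19, 5)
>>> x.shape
(11, 17, 19)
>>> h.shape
(19, 17, 11)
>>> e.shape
(19, 11, 17)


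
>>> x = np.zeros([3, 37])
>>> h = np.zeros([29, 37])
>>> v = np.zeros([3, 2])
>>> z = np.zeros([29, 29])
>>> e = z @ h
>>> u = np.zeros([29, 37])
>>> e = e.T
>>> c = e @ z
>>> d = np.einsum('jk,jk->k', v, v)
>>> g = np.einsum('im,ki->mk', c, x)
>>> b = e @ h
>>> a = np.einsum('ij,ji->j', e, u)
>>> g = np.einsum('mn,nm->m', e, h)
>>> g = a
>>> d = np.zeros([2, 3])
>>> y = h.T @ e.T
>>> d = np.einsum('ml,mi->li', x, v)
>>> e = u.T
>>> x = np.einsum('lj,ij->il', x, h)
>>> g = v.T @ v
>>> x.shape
(29, 3)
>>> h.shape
(29, 37)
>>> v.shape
(3, 2)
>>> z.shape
(29, 29)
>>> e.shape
(37, 29)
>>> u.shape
(29, 37)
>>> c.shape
(37, 29)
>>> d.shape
(37, 2)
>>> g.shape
(2, 2)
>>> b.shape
(37, 37)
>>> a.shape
(29,)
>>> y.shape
(37, 37)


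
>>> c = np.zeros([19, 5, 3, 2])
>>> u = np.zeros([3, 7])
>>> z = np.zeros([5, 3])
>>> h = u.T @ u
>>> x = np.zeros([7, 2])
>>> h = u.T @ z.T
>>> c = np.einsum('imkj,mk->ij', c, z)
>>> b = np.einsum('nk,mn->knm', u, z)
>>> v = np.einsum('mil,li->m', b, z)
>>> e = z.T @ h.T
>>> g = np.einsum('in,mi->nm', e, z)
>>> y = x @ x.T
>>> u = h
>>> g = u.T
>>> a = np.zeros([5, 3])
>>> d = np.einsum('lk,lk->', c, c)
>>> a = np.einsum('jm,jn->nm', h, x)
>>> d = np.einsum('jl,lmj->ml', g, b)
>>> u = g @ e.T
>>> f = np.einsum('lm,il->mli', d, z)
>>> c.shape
(19, 2)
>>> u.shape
(5, 3)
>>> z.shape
(5, 3)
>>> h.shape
(7, 5)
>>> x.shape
(7, 2)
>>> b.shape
(7, 3, 5)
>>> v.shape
(7,)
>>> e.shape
(3, 7)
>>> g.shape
(5, 7)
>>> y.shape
(7, 7)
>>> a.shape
(2, 5)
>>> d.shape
(3, 7)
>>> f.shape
(7, 3, 5)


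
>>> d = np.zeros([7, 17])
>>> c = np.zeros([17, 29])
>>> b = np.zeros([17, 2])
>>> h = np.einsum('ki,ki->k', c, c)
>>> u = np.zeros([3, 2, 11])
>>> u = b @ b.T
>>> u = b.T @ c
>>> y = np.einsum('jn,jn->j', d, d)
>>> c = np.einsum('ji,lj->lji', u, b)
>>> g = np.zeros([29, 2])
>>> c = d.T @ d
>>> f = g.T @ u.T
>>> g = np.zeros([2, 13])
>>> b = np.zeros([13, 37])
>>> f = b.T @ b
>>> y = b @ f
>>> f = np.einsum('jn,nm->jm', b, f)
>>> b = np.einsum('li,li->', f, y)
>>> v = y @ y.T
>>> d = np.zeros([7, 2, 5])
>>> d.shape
(7, 2, 5)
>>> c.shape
(17, 17)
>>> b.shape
()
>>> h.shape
(17,)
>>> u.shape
(2, 29)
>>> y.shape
(13, 37)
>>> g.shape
(2, 13)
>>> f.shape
(13, 37)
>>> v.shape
(13, 13)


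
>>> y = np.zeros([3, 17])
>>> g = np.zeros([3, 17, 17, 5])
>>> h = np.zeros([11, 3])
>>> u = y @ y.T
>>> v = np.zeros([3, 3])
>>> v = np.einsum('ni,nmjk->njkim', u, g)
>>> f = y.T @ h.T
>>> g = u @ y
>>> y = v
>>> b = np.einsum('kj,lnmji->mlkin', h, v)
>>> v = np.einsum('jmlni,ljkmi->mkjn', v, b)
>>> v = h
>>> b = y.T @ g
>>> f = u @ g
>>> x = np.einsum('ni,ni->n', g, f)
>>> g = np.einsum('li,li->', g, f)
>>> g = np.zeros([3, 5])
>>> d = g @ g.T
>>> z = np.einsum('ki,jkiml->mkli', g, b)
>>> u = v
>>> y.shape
(3, 17, 5, 3, 17)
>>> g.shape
(3, 5)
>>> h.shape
(11, 3)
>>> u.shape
(11, 3)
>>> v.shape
(11, 3)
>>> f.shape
(3, 17)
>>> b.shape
(17, 3, 5, 17, 17)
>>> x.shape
(3,)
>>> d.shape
(3, 3)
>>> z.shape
(17, 3, 17, 5)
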